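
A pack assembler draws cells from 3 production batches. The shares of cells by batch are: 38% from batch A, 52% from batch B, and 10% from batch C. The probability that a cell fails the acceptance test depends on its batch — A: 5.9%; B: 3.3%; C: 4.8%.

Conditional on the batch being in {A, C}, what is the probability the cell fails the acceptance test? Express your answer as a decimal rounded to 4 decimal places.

Let S = {A, C}.
P(S) = 0.38 + 0.1 = 0.48.
P(F ∩ S) = 0.059·0.38 + 0.048·0.1 = 0.02242 + 0.0048 = 0.02722.
P(F | S) = 0.02722 / 0.48 = 0.056708…

P(F|S) ≈ 0.0567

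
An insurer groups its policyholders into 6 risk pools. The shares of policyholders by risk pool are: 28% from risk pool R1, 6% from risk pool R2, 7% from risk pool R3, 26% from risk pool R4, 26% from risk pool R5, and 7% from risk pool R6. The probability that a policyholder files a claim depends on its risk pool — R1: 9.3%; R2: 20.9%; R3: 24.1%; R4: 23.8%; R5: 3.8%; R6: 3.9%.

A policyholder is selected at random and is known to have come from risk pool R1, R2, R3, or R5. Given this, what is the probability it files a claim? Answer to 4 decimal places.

Let S = {R1, R2, R3, R5}.
P(S) = 0.28 + 0.06 + 0.07 + 0.26 = 0.67.
P(C ∩ S) = 0.093·0.28 + 0.209·0.06 + 0.241·0.07 + 0.038·0.26 = 0.02604 + 0.01254 + 0.01687 + 0.00988 = 0.06533.
P(C | S) = 0.06533 / 0.67 = 0.097507…

0.0975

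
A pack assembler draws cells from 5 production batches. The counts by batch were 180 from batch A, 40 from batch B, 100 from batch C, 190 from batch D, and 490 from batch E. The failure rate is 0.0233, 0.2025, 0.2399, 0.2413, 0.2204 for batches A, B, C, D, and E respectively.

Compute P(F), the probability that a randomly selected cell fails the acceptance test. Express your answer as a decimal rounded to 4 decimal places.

0.1901

Total: 180 + 40 + 100 + 190 + 490 = 1000.
P(A) = 180/1000 = 0.18. P(B) = 40/1000 = 0.04. P(C) = 100/1000 = 0.1. P(D) = 190/1000 = 0.19. P(E) = 490/1000 = 0.49.
Summing over the partition,
P(F) = P(F|A)·P(A) + P(F|B)·P(B) + P(F|C)·P(C) + P(F|D)·P(D) + P(F|E)·P(E)
      = 0.0233·0.18 + 0.2025·0.04 + 0.2399·0.1 + 0.2413·0.19 + 0.2204·0.49
      = 0.004194 + 0.0081 + 0.02399 + 0.045847 + 0.107996 = 0.190127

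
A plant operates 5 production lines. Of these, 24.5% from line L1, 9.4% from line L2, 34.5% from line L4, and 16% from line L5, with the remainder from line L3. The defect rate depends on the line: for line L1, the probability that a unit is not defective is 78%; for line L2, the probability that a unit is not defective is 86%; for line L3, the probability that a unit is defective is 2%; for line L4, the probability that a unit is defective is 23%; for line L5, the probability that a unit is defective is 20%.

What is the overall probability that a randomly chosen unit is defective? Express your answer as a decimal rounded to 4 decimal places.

P(D) ≈ 0.1815

P(L3) = 1 − (0.245 + 0.094 + 0.345 + 0.16) = 0.156.
P(D|L1) = 1 − 0.78 = 0.22.
P(D|L2) = 1 − 0.86 = 0.14.
Summing over the partition,
P(D) = P(D|L1)·P(L1) + P(D|L2)·P(L2) + P(D|L3)·P(L3) + P(D|L4)·P(L4) + P(D|L5)·P(L5)
      = 0.22·0.245 + 0.14·0.094 + 0.02·0.156 + 0.23·0.345 + 0.2·0.16
      = 0.0539 + 0.01316 + 0.00312 + 0.07935 + 0.032 = 0.18153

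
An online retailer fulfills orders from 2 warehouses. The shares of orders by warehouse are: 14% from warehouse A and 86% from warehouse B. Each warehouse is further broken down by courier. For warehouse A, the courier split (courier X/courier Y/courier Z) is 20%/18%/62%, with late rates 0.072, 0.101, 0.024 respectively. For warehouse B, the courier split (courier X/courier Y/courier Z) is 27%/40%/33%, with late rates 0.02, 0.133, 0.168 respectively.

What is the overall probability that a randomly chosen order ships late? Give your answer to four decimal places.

0.1047

P(L|A) = 0.2·0.072 + 0.18·0.101 + 0.62·0.024 = 0.0144 + 0.01818 + 0.01488 = 0.04746
P(L|B) = 0.27·0.02 + 0.4·0.133 + 0.33·0.168 = 0.0054 + 0.0532 + 0.05544 = 0.11404
By total probability over the outer partition,
P(L) = 0.14·0.04746 + 0.86·0.11404
      = 0.0066444 + 0.0980744 = 0.1047188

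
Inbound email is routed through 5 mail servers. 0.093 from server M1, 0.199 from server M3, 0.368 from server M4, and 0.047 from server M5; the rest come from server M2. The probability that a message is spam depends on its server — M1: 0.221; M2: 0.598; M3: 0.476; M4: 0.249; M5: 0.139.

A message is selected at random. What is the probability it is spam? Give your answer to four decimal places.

P(S) ≈ 0.3887

P(M2) = 1 − (0.093 + 0.199 + 0.368 + 0.047) = 0.293.
P(S) = P(S|M1)·P(M1) + P(S|M2)·P(M2) + P(S|M3)·P(M3) + P(S|M4)·P(M4) + P(S|M5)·P(M5)
      = 0.221·0.093 + 0.598·0.293 + 0.476·0.199 + 0.249·0.368 + 0.139·0.047
      = 0.020553 + 0.175214 + 0.094724 + 0.091632 + 0.006533 = 0.388656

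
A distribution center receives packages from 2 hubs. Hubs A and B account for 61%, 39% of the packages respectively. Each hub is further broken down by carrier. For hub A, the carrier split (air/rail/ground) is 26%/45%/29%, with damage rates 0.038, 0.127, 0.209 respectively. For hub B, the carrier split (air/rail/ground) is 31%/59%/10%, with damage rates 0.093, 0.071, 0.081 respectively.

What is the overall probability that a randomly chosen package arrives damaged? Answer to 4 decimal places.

0.1086

P(D|A) = 0.26·0.038 + 0.45·0.127 + 0.29·0.209 = 0.00988 + 0.05715 + 0.06061 = 0.12764
P(D|B) = 0.31·0.093 + 0.59·0.071 + 0.1·0.081 = 0.02883 + 0.04189 + 0.0081 = 0.07882
Then overall,
P(D) = 0.61·0.12764 + 0.39·0.07882
      = 0.0778604 + 0.0307398 = 0.1086002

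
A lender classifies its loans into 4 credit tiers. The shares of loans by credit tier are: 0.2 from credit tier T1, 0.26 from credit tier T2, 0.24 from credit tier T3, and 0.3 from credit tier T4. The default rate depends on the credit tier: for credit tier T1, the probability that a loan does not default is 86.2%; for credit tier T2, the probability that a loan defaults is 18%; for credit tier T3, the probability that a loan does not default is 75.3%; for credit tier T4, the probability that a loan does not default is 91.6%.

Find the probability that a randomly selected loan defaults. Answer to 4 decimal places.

0.1589

P(D|T1) = 1 − 0.862 = 0.138.
P(D|T3) = 1 − 0.753 = 0.247.
P(D|T4) = 1 − 0.916 = 0.084.
By the law of total probability,
P(D) = P(D|T1)·P(T1) + P(D|T2)·P(T2) + P(D|T3)·P(T3) + P(D|T4)·P(T4)
      = 0.138·0.2 + 0.18·0.26 + 0.247·0.24 + 0.084·0.3
      = 0.0276 + 0.0468 + 0.05928 + 0.0252 = 0.15888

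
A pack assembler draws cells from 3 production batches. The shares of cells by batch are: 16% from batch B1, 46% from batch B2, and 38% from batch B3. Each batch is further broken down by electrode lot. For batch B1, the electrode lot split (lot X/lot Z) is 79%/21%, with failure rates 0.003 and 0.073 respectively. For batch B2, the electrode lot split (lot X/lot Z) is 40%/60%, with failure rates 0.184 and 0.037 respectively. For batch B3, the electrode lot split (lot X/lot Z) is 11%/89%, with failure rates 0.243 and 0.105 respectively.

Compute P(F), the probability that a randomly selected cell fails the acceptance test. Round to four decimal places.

P(F) ≈ 0.0926

P(F|B1) = 0.79·0.003 + 0.21·0.073 = 0.00237 + 0.01533 = 0.0177
P(F|B2) = 0.4·0.184 + 0.6·0.037 = 0.0736 + 0.0222 = 0.0958
P(F|B3) = 0.11·0.243 + 0.89·0.105 = 0.02673 + 0.09345 = 0.12018
Then overall,
P(F) = 0.16·0.0177 + 0.46·0.0958 + 0.38·0.12018
      = 0.002832 + 0.044068 + 0.0456684 = 0.0925684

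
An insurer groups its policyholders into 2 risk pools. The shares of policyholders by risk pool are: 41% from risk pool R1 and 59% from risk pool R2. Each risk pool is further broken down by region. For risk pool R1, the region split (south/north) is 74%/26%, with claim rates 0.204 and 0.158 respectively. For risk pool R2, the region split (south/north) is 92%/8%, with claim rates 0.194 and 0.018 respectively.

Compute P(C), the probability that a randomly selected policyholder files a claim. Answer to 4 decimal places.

P(C) ≈ 0.1849

P(C|R1) = 0.74·0.204 + 0.26·0.158 = 0.15096 + 0.04108 = 0.19204
P(C|R2) = 0.92·0.194 + 0.08·0.018 = 0.17848 + 0.00144 = 0.17992
Then overall,
P(C) = 0.41·0.19204 + 0.59·0.17992
      = 0.0787364 + 0.1061528 = 0.1848892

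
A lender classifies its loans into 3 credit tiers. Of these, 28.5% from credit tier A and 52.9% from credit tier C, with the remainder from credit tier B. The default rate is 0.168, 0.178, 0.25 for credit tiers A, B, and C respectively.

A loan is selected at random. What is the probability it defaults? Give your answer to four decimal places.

P(B) = 1 − (0.285 + 0.529) = 0.186.
P(D) = P(D|A)·P(A) + P(D|B)·P(B) + P(D|C)·P(C)
      = 0.168·0.285 + 0.178·0.186 + 0.25·0.529
      = 0.04788 + 0.033108 + 0.13225 = 0.213238

P(D) ≈ 0.2132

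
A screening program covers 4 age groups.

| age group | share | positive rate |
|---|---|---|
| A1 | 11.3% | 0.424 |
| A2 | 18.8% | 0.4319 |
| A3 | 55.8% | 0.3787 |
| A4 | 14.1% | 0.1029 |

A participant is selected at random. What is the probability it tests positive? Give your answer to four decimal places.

0.3549

P(T) = P(T|A1)·P(A1) + P(T|A2)·P(A2) + P(T|A3)·P(A3) + P(T|A4)·P(A4)
      = 0.424·0.113 + 0.4319·0.188 + 0.3787·0.558 + 0.1029·0.141
      = 0.047912 + 0.0811972 + 0.2113146 + 0.0145089 = 0.3549327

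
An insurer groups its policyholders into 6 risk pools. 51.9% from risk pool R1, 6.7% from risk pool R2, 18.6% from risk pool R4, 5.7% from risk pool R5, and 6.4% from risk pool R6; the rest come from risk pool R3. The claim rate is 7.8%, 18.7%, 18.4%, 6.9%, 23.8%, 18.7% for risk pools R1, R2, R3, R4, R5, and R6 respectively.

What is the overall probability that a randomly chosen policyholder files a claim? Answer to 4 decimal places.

P(R3) = 1 − (0.519 + 0.067 + 0.186 + 0.057 + 0.064) = 0.107.
Summing over the partition,
P(C) = P(C|R1)·P(R1) + P(C|R2)·P(R2) + P(C|R3)·P(R3) + P(C|R4)·P(R4) + P(C|R5)·P(R5) + P(C|R6)·P(R6)
      = 0.078·0.519 + 0.187·0.067 + 0.184·0.107 + 0.069·0.186 + 0.238·0.057 + 0.187·0.064
      = 0.040482 + 0.012529 + 0.019688 + 0.012834 + 0.013566 + 0.011968 = 0.111067

P(C) ≈ 0.1111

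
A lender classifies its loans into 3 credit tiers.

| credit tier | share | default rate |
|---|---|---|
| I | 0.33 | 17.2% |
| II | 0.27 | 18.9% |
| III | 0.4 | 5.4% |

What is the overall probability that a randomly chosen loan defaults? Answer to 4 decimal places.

Summing over the partition,
P(D) = P(D|I)·P(I) + P(D|II)·P(II) + P(D|III)·P(III)
      = 0.172·0.33 + 0.189·0.27 + 0.054·0.4
      = 0.05676 + 0.05103 + 0.0216 = 0.12939

P(D) ≈ 0.1294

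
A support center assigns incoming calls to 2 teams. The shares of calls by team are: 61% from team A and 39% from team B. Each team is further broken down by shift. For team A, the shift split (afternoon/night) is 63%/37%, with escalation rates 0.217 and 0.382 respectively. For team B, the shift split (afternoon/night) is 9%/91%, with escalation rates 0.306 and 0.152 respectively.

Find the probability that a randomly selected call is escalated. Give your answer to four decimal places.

0.2343

P(E|A) = 0.63·0.217 + 0.37·0.382 = 0.13671 + 0.14134 = 0.27805
P(E|B) = 0.09·0.306 + 0.91·0.152 = 0.02754 + 0.13832 = 0.16586
By total probability over the outer partition,
P(E) = 0.61·0.27805 + 0.39·0.16586
      = 0.1696105 + 0.0646854 = 0.2342959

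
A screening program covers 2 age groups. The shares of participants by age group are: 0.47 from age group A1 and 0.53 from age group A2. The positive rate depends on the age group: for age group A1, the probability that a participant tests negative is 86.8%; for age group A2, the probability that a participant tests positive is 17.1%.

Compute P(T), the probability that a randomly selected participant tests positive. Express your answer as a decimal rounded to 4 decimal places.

P(T) ≈ 0.1527

P(T|A1) = 1 − 0.868 = 0.132.
P(T) = P(T|A1)·P(A1) + P(T|A2)·P(A2)
      = 0.132·0.47 + 0.171·0.53
      = 0.06204 + 0.09063 = 0.15267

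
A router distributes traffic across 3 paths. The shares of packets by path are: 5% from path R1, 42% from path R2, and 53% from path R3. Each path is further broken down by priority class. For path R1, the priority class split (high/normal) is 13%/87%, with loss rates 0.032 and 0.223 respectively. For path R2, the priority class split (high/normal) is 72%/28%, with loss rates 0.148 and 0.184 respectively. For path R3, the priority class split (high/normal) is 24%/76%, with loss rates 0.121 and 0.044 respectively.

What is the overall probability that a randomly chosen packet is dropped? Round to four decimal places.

P(L|R1) = 0.13·0.032 + 0.87·0.223 = 0.00416 + 0.19401 = 0.19817
P(L|R2) = 0.72·0.148 + 0.28·0.184 = 0.10656 + 0.05152 = 0.15808
P(L|R3) = 0.24·0.121 + 0.76·0.044 = 0.02904 + 0.03344 = 0.06248
Then overall,
P(L) = 0.05·0.19817 + 0.42·0.15808 + 0.53·0.06248
      = 0.0099085 + 0.0663936 + 0.0331144 = 0.1094165

P(L) ≈ 0.1094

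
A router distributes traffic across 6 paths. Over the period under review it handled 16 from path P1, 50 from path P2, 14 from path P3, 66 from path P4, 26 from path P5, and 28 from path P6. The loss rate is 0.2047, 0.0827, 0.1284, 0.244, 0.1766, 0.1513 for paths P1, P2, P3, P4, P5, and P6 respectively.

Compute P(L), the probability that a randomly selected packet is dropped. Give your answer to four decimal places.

Total: 16 + 50 + 14 + 66 + 26 + 28 = 200.
P(P1) = 16/200 = 0.08. P(P2) = 50/200 = 0.25. P(P3) = 14/200 = 0.07. P(P4) = 66/200 = 0.33. P(P5) = 26/200 = 0.13. P(P6) = 28/200 = 0.14.
By the law of total probability,
P(L) = P(L|P1)·P(P1) + P(L|P2)·P(P2) + P(L|P3)·P(P3) + P(L|P4)·P(P4) + P(L|P5)·P(P5) + P(L|P6)·P(P6)
      = 0.2047·0.08 + 0.0827·0.25 + 0.1284·0.07 + 0.244·0.33 + 0.1766·0.13 + 0.1513·0.14
      = 0.016376 + 0.020675 + 0.008988 + 0.08052 + 0.022958 + 0.021182 = 0.170699

P(L) ≈ 0.1707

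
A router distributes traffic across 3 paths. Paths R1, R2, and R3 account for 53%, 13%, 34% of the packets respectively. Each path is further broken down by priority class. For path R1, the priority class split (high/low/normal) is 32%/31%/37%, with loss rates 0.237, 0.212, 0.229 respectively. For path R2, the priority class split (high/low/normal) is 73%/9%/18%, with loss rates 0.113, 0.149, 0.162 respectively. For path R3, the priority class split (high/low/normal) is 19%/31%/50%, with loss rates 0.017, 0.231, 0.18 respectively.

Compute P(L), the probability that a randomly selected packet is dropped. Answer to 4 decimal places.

P(L) ≈ 0.1922

P(L|R1) = 0.32·0.237 + 0.31·0.212 + 0.37·0.229 = 0.07584 + 0.06572 + 0.08473 = 0.22629
P(L|R2) = 0.73·0.113 + 0.09·0.149 + 0.18·0.162 = 0.08249 + 0.01341 + 0.02916 = 0.12506
P(L|R3) = 0.19·0.017 + 0.31·0.231 + 0.5·0.18 = 0.00323 + 0.07161 + 0.09 = 0.16484
By total probability over the outer partition,
P(L) = 0.53·0.22629 + 0.13·0.12506 + 0.34·0.16484
      = 0.1199337 + 0.0162578 + 0.0560456 = 0.1922371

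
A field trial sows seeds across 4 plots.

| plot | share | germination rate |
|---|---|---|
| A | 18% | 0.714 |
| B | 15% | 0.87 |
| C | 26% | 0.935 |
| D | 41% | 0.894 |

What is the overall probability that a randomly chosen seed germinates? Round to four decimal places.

Summing over the partition,
P(G) = P(G|A)·P(A) + P(G|B)·P(B) + P(G|C)·P(C) + P(G|D)·P(D)
      = 0.714·0.18 + 0.87·0.15 + 0.935·0.26 + 0.894·0.41
      = 0.12852 + 0.1305 + 0.2431 + 0.36654 = 0.86866

P(G) ≈ 0.8687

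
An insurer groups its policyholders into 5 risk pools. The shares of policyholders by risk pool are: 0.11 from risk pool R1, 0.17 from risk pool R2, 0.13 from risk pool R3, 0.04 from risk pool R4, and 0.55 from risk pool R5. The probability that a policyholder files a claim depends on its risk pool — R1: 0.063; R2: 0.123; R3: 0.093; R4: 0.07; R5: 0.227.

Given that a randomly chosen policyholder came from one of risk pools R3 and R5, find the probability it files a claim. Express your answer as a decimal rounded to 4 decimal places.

Let S = {R3, R5}.
P(S) = 0.13 + 0.55 = 0.68.
P(C ∩ S) = 0.093·0.13 + 0.227·0.55 = 0.01209 + 0.12485 = 0.13694.
P(C | S) = 0.13694 / 0.68 = 0.201382…

P(C|S) ≈ 0.2014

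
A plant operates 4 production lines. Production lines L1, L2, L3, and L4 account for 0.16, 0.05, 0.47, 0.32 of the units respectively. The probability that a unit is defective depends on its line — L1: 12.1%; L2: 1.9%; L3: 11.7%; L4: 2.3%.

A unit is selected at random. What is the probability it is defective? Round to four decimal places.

By the law of total probability,
P(D) = P(D|L1)·P(L1) + P(D|L2)·P(L2) + P(D|L3)·P(L3) + P(D|L4)·P(L4)
      = 0.121·0.16 + 0.019·0.05 + 0.117·0.47 + 0.023·0.32
      = 0.01936 + 0.00095 + 0.05499 + 0.00736 = 0.08266

0.0827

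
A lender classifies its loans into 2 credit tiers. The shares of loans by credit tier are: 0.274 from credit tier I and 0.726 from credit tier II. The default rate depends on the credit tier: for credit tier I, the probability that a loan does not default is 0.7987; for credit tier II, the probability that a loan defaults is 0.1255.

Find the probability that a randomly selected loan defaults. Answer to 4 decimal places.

P(D) ≈ 0.1463

P(D|I) = 1 − 0.7987 = 0.2013.
P(D) = P(D|I)·P(I) + P(D|II)·P(II)
      = 0.2013·0.274 + 0.1255·0.726
      = 0.0551562 + 0.091113 = 0.1462692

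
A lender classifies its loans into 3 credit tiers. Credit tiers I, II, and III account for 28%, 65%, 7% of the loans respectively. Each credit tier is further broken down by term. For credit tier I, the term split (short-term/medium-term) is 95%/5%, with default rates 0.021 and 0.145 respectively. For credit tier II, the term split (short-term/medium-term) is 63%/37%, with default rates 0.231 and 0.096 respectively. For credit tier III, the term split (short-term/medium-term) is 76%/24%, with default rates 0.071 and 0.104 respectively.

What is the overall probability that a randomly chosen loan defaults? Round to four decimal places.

P(D|I) = 0.95·0.021 + 0.05·0.145 = 0.01995 + 0.00725 = 0.0272
P(D|II) = 0.63·0.231 + 0.37·0.096 = 0.14553 + 0.03552 = 0.18105
P(D|III) = 0.76·0.071 + 0.24·0.104 = 0.05396 + 0.02496 = 0.07892
Then overall,
P(D) = 0.28·0.0272 + 0.65·0.18105 + 0.07·0.07892
      = 0.007616 + 0.1176825 + 0.0055244 = 0.1308229

0.1308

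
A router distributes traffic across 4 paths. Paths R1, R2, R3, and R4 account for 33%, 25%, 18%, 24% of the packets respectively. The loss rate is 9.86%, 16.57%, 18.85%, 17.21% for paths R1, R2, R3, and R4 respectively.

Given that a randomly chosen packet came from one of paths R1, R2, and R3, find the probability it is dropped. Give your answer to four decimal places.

P(L|S) ≈ 0.1420

Let S = {R1, R2, R3}.
P(S) = 0.33 + 0.25 + 0.18 = 0.76.
P(L ∩ S) = 0.0986·0.33 + 0.1657·0.25 + 0.1885·0.18 = 0.032538 + 0.041425 + 0.03393 = 0.107893.
P(L | S) = 0.107893 / 0.76 = 0.141964…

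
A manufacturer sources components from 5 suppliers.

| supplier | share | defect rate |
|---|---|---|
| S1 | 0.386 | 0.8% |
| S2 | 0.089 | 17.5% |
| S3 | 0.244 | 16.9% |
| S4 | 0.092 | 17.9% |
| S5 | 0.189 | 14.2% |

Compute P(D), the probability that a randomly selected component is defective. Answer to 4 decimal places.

Summing over the partition,
P(D) = P(D|S1)·P(S1) + P(D|S2)·P(S2) + P(D|S3)·P(S3) + P(D|S4)·P(S4) + P(D|S5)·P(S5)
      = 0.008·0.386 + 0.175·0.089 + 0.169·0.244 + 0.179·0.092 + 0.142·0.189
      = 0.003088 + 0.015575 + 0.041236 + 0.016468 + 0.026838 = 0.103205

P(D) ≈ 0.1032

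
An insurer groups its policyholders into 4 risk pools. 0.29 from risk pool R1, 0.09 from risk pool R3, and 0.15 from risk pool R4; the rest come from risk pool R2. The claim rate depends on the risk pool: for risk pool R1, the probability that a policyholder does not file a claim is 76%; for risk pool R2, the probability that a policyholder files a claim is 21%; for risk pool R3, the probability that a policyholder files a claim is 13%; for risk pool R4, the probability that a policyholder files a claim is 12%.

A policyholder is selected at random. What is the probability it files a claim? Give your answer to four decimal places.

P(C) ≈ 0.1980

P(R2) = 1 − (0.29 + 0.09 + 0.15) = 0.47.
P(C|R1) = 1 − 0.76 = 0.24.
By the law of total probability,
P(C) = P(C|R1)·P(R1) + P(C|R2)·P(R2) + P(C|R3)·P(R3) + P(C|R4)·P(R4)
      = 0.24·0.29 + 0.21·0.47 + 0.13·0.09 + 0.12·0.15
      = 0.0696 + 0.0987 + 0.0117 + 0.018 = 0.198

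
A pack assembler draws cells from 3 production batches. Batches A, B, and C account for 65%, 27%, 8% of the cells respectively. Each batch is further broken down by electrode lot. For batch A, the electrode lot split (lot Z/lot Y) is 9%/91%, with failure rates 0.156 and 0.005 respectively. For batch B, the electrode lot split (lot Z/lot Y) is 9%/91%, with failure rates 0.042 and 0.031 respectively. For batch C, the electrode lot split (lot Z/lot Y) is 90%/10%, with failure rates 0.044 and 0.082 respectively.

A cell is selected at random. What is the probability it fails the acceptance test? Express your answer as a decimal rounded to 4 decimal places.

P(F) ≈ 0.0245

P(F|A) = 0.09·0.156 + 0.91·0.005 = 0.01404 + 0.00455 = 0.01859
P(F|B) = 0.09·0.042 + 0.91·0.031 = 0.00378 + 0.02821 = 0.03199
P(F|C) = 0.9·0.044 + 0.1·0.082 = 0.0396 + 0.0082 = 0.0478
By total probability over the outer partition,
P(F) = 0.65·0.01859 + 0.27·0.03199 + 0.08·0.0478
      = 0.0120835 + 0.0086373 + 0.003824 = 0.0245448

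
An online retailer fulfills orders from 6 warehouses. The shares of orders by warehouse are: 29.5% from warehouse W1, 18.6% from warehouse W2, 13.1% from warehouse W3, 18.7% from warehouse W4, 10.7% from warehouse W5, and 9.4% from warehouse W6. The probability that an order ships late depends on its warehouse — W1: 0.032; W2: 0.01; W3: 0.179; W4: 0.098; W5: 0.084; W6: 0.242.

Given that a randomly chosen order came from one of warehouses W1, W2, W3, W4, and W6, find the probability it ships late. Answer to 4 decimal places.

Let S = {W1, W2, W3, W4, W6}.
P(S) = 0.295 + 0.186 + 0.131 + 0.187 + 0.094 = 0.893.
P(L ∩ S) = 0.032·0.295 + 0.01·0.186 + 0.179·0.131 + 0.098·0.187 + 0.242·0.094 = 0.00944 + 0.00186 + 0.023449 + 0.018326 + 0.022748 = 0.075823.
P(L | S) = 0.075823 / 0.893 = 0.084908…

P(L|S) ≈ 0.0849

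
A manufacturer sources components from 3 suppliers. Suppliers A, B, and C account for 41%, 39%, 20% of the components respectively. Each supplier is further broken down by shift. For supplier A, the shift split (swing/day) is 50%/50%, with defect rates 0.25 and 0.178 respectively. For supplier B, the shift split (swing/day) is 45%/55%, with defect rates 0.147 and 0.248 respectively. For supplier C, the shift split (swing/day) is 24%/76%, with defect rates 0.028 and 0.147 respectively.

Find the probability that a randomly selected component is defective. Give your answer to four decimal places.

P(D) ≈ 0.1904

P(D|A) = 0.5·0.25 + 0.5·0.178 = 0.125 + 0.089 = 0.214
P(D|B) = 0.45·0.147 + 0.55·0.248 = 0.06615 + 0.1364 = 0.20255
P(D|C) = 0.24·0.028 + 0.76·0.147 = 0.00672 + 0.11172 = 0.11844
By total probability over the outer partition,
P(D) = 0.41·0.214 + 0.39·0.20255 + 0.2·0.11844
      = 0.08774 + 0.0789945 + 0.023688 = 0.1904225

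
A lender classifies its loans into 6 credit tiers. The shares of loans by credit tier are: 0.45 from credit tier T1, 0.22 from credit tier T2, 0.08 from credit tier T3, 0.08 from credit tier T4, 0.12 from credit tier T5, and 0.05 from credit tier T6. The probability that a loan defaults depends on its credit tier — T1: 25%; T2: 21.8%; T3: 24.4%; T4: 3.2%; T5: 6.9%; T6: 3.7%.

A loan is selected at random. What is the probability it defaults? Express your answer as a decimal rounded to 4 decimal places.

Using total probability over the partition,
P(D) = P(D|T1)·P(T1) + P(D|T2)·P(T2) + P(D|T3)·P(T3) + P(D|T4)·P(T4) + P(D|T5)·P(T5) + P(D|T6)·P(T6)
      = 0.25·0.45 + 0.218·0.22 + 0.244·0.08 + 0.032·0.08 + 0.069·0.12 + 0.037·0.05
      = 0.1125 + 0.04796 + 0.01952 + 0.00256 + 0.00828 + 0.00185 = 0.19267

P(D) ≈ 0.1927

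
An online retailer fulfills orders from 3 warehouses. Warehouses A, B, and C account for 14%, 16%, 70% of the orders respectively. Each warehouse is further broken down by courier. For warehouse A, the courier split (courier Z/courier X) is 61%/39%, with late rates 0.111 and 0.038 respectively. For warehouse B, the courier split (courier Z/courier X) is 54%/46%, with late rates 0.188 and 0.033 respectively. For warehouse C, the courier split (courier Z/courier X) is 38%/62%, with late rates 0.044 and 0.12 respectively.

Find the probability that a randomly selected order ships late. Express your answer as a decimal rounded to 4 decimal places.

0.0940

P(L|A) = 0.61·0.111 + 0.39·0.038 = 0.06771 + 0.01482 = 0.08253
P(L|B) = 0.54·0.188 + 0.46·0.033 = 0.10152 + 0.01518 = 0.1167
P(L|C) = 0.38·0.044 + 0.62·0.12 = 0.01672 + 0.0744 = 0.09112
Then overall,
P(L) = 0.14·0.08253 + 0.16·0.1167 + 0.7·0.09112
      = 0.0115542 + 0.018672 + 0.063784 = 0.0940102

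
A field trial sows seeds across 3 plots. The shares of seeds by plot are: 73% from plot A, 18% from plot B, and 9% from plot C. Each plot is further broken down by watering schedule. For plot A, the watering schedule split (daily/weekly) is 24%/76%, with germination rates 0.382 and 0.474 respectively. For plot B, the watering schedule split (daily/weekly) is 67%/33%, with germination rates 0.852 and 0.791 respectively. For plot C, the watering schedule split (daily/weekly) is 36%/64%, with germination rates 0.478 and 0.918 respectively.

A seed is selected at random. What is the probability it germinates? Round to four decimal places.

P(G|A) = 0.24·0.382 + 0.76·0.474 = 0.09168 + 0.36024 = 0.45192
P(G|B) = 0.67·0.852 + 0.33·0.791 = 0.57084 + 0.26103 = 0.83187
P(G|C) = 0.36·0.478 + 0.64·0.918 = 0.17208 + 0.58752 = 0.7596
By total probability over the outer partition,
P(G) = 0.73·0.45192 + 0.18·0.83187 + 0.09·0.7596
      = 0.3299016 + 0.1497366 + 0.068364 = 0.5480022

0.5480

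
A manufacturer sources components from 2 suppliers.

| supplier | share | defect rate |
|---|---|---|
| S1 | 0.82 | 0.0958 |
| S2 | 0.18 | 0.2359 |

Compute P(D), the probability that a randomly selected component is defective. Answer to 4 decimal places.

P(D) ≈ 0.1210

P(D) = P(D|S1)·P(S1) + P(D|S2)·P(S2)
      = 0.0958·0.82 + 0.2359·0.18
      = 0.078556 + 0.042462 = 0.121018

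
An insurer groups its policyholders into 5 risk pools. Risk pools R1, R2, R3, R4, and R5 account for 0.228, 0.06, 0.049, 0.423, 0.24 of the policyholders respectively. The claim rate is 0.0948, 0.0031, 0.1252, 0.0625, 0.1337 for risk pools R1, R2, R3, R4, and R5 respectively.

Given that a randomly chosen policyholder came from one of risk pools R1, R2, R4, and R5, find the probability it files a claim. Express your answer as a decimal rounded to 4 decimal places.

P(C|S) ≈ 0.0845

Let S = {R1, R2, R4, R5}.
P(S) = 0.228 + 0.06 + 0.423 + 0.24 = 0.951.
P(C ∩ S) = 0.0948·0.228 + 0.0031·0.06 + 0.0625·0.423 + 0.1337·0.24 = 0.0216144 + 0.000186 + 0.0264375 + 0.032088 = 0.0803259.
P(C | S) = 0.0803259 / 0.951 = 0.084465…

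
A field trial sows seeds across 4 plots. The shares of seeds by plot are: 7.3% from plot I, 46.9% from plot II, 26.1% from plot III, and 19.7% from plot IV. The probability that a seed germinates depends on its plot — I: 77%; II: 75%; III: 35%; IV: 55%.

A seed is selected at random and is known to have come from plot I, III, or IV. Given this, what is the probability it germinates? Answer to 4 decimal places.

0.4819

Let S = {I, III, IV}.
P(S) = 0.073 + 0.261 + 0.197 = 0.531.
P(G ∩ S) = 0.77·0.073 + 0.35·0.261 + 0.55·0.197 = 0.05621 + 0.09135 + 0.10835 = 0.25591.
P(G | S) = 0.25591 / 0.531 = 0.481940…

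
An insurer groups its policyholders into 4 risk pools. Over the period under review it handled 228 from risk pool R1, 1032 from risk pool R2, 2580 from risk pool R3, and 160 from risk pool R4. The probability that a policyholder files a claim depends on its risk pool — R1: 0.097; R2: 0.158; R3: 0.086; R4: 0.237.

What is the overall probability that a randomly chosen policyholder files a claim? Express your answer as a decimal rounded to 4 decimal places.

Total: 228 + 1032 + 2580 + 160 = 4000.
P(R1) = 228/4000 = 0.057. P(R2) = 1032/4000 = 0.258. P(R3) = 2580/4000 = 0.645. P(R4) = 160/4000 = 0.04.
P(C) = P(C|R1)·P(R1) + P(C|R2)·P(R2) + P(C|R3)·P(R3) + P(C|R4)·P(R4)
      = 0.097·0.057 + 0.158·0.258 + 0.086·0.645 + 0.237·0.04
      = 0.005529 + 0.040764 + 0.05547 + 0.00948 = 0.111243

0.1112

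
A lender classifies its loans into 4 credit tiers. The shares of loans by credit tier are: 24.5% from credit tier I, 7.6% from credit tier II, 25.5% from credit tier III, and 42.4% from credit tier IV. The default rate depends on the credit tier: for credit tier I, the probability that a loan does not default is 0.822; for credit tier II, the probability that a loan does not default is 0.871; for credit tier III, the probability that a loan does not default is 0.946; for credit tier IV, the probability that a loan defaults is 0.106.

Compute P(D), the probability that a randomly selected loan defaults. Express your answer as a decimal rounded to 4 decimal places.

P(D|I) = 1 − 0.822 = 0.178.
P(D|II) = 1 − 0.871 = 0.129.
P(D|III) = 1 − 0.946 = 0.054.
Using total probability over the partition,
P(D) = P(D|I)·P(I) + P(D|II)·P(II) + P(D|III)·P(III) + P(D|IV)·P(IV)
      = 0.178·0.245 + 0.129·0.076 + 0.054·0.255 + 0.106·0.424
      = 0.04361 + 0.009804 + 0.01377 + 0.044944 = 0.112128

P(D) ≈ 0.1121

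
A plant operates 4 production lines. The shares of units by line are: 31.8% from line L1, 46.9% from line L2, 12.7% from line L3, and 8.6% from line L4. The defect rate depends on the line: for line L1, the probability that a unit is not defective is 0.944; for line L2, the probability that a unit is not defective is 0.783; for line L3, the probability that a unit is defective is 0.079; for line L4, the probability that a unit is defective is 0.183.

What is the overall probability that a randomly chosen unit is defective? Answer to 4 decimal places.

P(D) ≈ 0.1454

P(D|L1) = 1 − 0.944 = 0.056.
P(D|L2) = 1 − 0.783 = 0.217.
P(D) = P(D|L1)·P(L1) + P(D|L2)·P(L2) + P(D|L3)·P(L3) + P(D|L4)·P(L4)
      = 0.056·0.318 + 0.217·0.469 + 0.079·0.127 + 0.183·0.086
      = 0.017808 + 0.101773 + 0.010033 + 0.015738 = 0.145352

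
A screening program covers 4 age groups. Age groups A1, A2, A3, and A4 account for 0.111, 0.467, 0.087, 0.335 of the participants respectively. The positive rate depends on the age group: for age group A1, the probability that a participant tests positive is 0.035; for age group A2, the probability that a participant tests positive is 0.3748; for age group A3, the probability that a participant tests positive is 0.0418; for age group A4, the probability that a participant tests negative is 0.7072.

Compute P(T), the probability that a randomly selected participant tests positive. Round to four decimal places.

0.2806

P(T|A4) = 1 − 0.7072 = 0.2928.
Using total probability over the partition,
P(T) = P(T|A1)·P(A1) + P(T|A2)·P(A2) + P(T|A3)·P(A3) + P(T|A4)·P(A4)
      = 0.035·0.111 + 0.3748·0.467 + 0.0418·0.087 + 0.2928·0.335
      = 0.003885 + 0.1750316 + 0.0036366 + 0.098088 = 0.2806412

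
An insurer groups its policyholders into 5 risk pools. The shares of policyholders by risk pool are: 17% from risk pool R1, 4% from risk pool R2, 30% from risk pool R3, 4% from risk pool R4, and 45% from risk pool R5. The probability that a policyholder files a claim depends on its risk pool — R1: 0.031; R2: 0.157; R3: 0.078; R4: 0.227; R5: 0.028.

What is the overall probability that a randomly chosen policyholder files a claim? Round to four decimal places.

0.0566

P(C) = P(C|R1)·P(R1) + P(C|R2)·P(R2) + P(C|R3)·P(R3) + P(C|R4)·P(R4) + P(C|R5)·P(R5)
      = 0.031·0.17 + 0.157·0.04 + 0.078·0.3 + 0.227·0.04 + 0.028·0.45
      = 0.00527 + 0.00628 + 0.0234 + 0.00908 + 0.0126 = 0.05663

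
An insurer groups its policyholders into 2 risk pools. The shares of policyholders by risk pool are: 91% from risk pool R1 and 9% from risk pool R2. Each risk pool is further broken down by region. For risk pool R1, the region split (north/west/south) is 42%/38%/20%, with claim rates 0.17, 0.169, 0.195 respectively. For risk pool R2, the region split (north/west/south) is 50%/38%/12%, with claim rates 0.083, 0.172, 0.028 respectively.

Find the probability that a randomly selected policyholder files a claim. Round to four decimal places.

P(C|R1) = 0.42·0.17 + 0.38·0.169 + 0.2·0.195 = 0.0714 + 0.06422 + 0.039 = 0.17462
P(C|R2) = 0.5·0.083 + 0.38·0.172 + 0.12·0.028 = 0.0415 + 0.06536 + 0.00336 = 0.11022
Then overall,
P(C) = 0.91·0.17462 + 0.09·0.11022
      = 0.1589042 + 0.0099198 = 0.168824

0.1688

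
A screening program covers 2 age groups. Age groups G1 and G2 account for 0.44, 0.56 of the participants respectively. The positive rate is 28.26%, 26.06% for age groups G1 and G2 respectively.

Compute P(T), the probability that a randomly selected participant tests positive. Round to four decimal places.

By the law of total probability,
P(T) = P(T|G1)·P(G1) + P(T|G2)·P(G2)
      = 0.2826·0.44 + 0.2606·0.56
      = 0.124344 + 0.145936 = 0.27028

0.2703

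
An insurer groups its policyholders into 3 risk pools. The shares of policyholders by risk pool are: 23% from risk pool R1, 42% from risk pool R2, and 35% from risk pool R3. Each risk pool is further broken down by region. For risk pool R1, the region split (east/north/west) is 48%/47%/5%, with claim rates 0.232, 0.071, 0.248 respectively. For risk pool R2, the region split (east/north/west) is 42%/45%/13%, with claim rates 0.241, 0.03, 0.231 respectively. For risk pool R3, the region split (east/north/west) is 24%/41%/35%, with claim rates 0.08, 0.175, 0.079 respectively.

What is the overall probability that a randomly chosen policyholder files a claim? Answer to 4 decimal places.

P(C|R1) = 0.48·0.232 + 0.47·0.071 + 0.05·0.248 = 0.11136 + 0.03337 + 0.0124 = 0.15713
P(C|R2) = 0.42·0.241 + 0.45·0.03 + 0.13·0.231 = 0.10122 + 0.0135 + 0.03003 = 0.14475
P(C|R3) = 0.24·0.08 + 0.41·0.175 + 0.35·0.079 = 0.0192 + 0.07175 + 0.02765 = 0.1186
By total probability over the outer partition,
P(C) = 0.23·0.15713 + 0.42·0.14475 + 0.35·0.1186
      = 0.0361399 + 0.060795 + 0.04151 = 0.1384449

P(C) ≈ 0.1384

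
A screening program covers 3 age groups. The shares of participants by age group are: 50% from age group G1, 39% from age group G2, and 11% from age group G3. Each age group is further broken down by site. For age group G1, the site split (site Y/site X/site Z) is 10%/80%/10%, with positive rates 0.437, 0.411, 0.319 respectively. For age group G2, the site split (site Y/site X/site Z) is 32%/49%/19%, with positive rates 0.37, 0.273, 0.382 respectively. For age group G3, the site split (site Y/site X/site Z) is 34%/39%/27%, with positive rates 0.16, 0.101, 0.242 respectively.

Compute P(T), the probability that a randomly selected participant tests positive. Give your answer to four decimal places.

P(T) ≈ 0.3464

P(T|G1) = 0.1·0.437 + 0.8·0.411 + 0.1·0.319 = 0.0437 + 0.3288 + 0.0319 = 0.4044
P(T|G2) = 0.32·0.37 + 0.49·0.273 + 0.19·0.382 = 0.1184 + 0.13377 + 0.07258 = 0.32475
P(T|G3) = 0.34·0.16 + 0.39·0.101 + 0.27·0.242 = 0.0544 + 0.03939 + 0.06534 = 0.15913
Then overall,
P(T) = 0.5·0.4044 + 0.39·0.32475 + 0.11·0.15913
      = 0.2022 + 0.1266525 + 0.0175043 = 0.3463568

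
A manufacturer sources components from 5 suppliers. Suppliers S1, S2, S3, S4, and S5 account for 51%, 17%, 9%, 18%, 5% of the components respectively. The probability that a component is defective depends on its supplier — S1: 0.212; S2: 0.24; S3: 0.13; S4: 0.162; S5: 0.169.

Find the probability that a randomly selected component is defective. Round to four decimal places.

Summing over the partition,
P(D) = P(D|S1)·P(S1) + P(D|S2)·P(S2) + P(D|S3)·P(S3) + P(D|S4)·P(S4) + P(D|S5)·P(S5)
      = 0.212·0.51 + 0.24·0.17 + 0.13·0.09 + 0.162·0.18 + 0.169·0.05
      = 0.10812 + 0.0408 + 0.0117 + 0.02916 + 0.00845 = 0.19823

0.1982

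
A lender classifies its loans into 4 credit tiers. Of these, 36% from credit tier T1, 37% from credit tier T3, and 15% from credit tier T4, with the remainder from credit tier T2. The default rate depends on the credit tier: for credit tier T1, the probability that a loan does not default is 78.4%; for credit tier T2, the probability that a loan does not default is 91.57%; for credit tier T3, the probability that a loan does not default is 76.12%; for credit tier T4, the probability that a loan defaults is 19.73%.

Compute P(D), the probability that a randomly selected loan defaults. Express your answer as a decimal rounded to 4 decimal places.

P(T2) = 1 − (0.36 + 0.37 + 0.15) = 0.12.
P(D|T1) = 1 − 0.784 = 0.216.
P(D|T2) = 1 − 0.9157 = 0.0843.
P(D|T3) = 1 − 0.7612 = 0.2388.
P(D) = P(D|T1)·P(T1) + P(D|T2)·P(T2) + P(D|T3)·P(T3) + P(D|T4)·P(T4)
      = 0.216·0.36 + 0.0843·0.12 + 0.2388·0.37 + 0.1973·0.15
      = 0.07776 + 0.010116 + 0.088356 + 0.029595 = 0.205827

P(D) ≈ 0.2058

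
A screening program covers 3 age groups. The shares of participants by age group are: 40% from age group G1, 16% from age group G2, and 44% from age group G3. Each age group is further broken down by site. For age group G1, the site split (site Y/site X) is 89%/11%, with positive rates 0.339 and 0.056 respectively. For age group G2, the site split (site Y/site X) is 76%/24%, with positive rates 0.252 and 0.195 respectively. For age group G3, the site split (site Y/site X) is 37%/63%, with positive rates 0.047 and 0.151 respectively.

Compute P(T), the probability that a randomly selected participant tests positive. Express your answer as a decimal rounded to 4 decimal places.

0.2108

P(T|G1) = 0.89·0.339 + 0.11·0.056 = 0.30171 + 0.00616 = 0.30787
P(T|G2) = 0.76·0.252 + 0.24·0.195 = 0.19152 + 0.0468 = 0.23832
P(T|G3) = 0.37·0.047 + 0.63·0.151 = 0.01739 + 0.09513 = 0.11252
Then overall,
P(T) = 0.4·0.30787 + 0.16·0.23832 + 0.44·0.11252
      = 0.123148 + 0.0381312 + 0.0495088 = 0.210788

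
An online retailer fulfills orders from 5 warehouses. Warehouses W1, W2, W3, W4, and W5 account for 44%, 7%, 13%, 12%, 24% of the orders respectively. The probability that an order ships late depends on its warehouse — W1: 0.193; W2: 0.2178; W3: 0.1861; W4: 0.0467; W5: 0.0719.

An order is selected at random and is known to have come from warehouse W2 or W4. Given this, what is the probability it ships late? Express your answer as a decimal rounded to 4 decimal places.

Let S = {W2, W4}.
P(S) = 0.07 + 0.12 = 0.19.
P(L ∩ S) = 0.2178·0.07 + 0.0467·0.12 = 0.015246 + 0.005604 = 0.02085.
P(L | S) = 0.02085 / 0.19 = 0.109737…

P(L|S) ≈ 0.1097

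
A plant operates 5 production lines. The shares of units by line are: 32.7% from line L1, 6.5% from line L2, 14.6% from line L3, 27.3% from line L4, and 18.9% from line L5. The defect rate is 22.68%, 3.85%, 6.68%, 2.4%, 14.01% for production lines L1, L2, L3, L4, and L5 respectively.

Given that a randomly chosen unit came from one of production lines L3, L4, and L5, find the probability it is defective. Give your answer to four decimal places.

Let S = {L3, L4, L5}.
P(S) = 0.146 + 0.273 + 0.189 = 0.608.
P(D ∩ S) = 0.0668·0.146 + 0.024·0.273 + 0.1401·0.189 = 0.0097528 + 0.006552 + 0.0264789 = 0.0427837.
P(D | S) = 0.0427837 / 0.608 = 0.070368…

P(D|S) ≈ 0.0704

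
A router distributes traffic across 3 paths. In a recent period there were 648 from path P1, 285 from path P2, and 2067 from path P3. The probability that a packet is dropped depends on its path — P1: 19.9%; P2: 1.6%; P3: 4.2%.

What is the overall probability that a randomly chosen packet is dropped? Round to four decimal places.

P(L) ≈ 0.0734

Total: 648 + 285 + 2067 = 3000.
P(P1) = 648/3000 = 0.216. P(P2) = 285/3000 = 0.095. P(P3) = 2067/3000 = 0.689.
P(L) = P(L|P1)·P(P1) + P(L|P2)·P(P2) + P(L|P3)·P(P3)
      = 0.199·0.216 + 0.016·0.095 + 0.042·0.689
      = 0.042984 + 0.00152 + 0.028938 = 0.073442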